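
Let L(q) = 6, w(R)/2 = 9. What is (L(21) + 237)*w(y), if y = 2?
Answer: 4374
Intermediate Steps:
w(R) = 18 (w(R) = 2*9 = 18)
(L(21) + 237)*w(y) = (6 + 237)*18 = 243*18 = 4374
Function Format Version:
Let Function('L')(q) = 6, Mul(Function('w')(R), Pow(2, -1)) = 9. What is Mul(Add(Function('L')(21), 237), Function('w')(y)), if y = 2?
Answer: 4374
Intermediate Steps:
Function('w')(R) = 18 (Function('w')(R) = Mul(2, 9) = 18)
Mul(Add(Function('L')(21), 237), Function('w')(y)) = Mul(Add(6, 237), 18) = Mul(243, 18) = 4374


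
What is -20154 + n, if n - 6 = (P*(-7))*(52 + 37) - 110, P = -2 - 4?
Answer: -16520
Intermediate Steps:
P = -6
n = 3634 (n = 6 + ((-6*(-7))*(52 + 37) - 110) = 6 + (42*89 - 110) = 6 + (3738 - 110) = 6 + 3628 = 3634)
-20154 + n = -20154 + 3634 = -16520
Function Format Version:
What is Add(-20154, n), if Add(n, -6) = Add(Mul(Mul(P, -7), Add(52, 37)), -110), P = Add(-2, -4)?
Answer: -16520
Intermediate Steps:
P = -6
n = 3634 (n = Add(6, Add(Mul(Mul(-6, -7), Add(52, 37)), -110)) = Add(6, Add(Mul(42, 89), -110)) = Add(6, Add(3738, -110)) = Add(6, 3628) = 3634)
Add(-20154, n) = Add(-20154, 3634) = -16520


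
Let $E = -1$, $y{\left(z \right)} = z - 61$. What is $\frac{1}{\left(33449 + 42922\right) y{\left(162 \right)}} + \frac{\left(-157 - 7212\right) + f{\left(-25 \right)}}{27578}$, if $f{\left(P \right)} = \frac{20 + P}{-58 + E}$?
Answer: $- \frac{1676776652842}{6275302045521} \approx -0.2672$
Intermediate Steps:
$y{\left(z \right)} = -61 + z$ ($y{\left(z \right)} = z - 61 = -61 + z$)
$f{\left(P \right)} = - \frac{20}{59} - \frac{P}{59}$ ($f{\left(P \right)} = \frac{20 + P}{-58 - 1} = \frac{20 + P}{-59} = \left(20 + P\right) \left(- \frac{1}{59}\right) = - \frac{20}{59} - \frac{P}{59}$)
$\frac{1}{\left(33449 + 42922\right) y{\left(162 \right)}} + \frac{\left(-157 - 7212\right) + f{\left(-25 \right)}}{27578} = \frac{1}{\left(33449 + 42922\right) \left(-61 + 162\right)} + \frac{\left(-157 - 7212\right) - - \frac{5}{59}}{27578} = \frac{1}{76371 \cdot 101} + \left(-7369 + \left(- \frac{20}{59} + \frac{25}{59}\right)\right) \frac{1}{27578} = \frac{1}{76371} \cdot \frac{1}{101} + \left(-7369 + \frac{5}{59}\right) \frac{1}{27578} = \frac{1}{7713471} - \frac{217383}{813551} = - \frac{1676776652842}{6275302045521}$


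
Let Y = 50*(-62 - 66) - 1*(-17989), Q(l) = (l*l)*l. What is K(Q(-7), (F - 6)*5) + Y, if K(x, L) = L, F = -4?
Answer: 11539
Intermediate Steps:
Q(l) = l³ (Q(l) = l²*l = l³)
Y = 11589 (Y = 50*(-128) + 17989 = -6400 + 17989 = 11589)
K(Q(-7), (F - 6)*5) + Y = (-4 - 6)*5 + 11589 = -10*5 + 11589 = -50 + 11589 = 11539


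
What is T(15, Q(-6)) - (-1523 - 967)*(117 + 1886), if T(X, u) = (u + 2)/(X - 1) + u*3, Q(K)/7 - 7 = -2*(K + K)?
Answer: 69833913/14 ≈ 4.9881e+6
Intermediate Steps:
Q(K) = 49 - 28*K (Q(K) = 49 + 7*(-2*(K + K)) = 49 + 7*(-4*K) = 49 - 28*K)
T(X, u) = 3*u + (2 + u)/(-1 + X) (T(X, u) = (2 + u)/(-1 + X) + 3*u = 3*u + (2 + u)/(-1 + X))
T(15, Q(-6)) - (-1523 - 967)*(117 + 1886) = (2 - 2*(49 - 28*(-6)) + 3*15*(49 - 28*(-6)))/(-1 + 15) - (-1523 - 967)*(117 + 1886) = (2 - 2*(49 + 168) + 3*15*(49 + 168))/14 - (-2490)*2003 = (2 - 2*217 + 3*15*217)/14 - 1*(-4987470) = (2 - 434 + 9765)/14 + 4987470 = (1/14)*9333 + 4987470 = 9333/14 + 4987470 = 69833913/14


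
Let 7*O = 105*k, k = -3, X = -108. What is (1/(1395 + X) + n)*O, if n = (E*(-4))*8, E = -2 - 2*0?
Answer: -411845/143 ≈ -2880.0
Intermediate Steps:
E = -2 (E = -2 + 0 = -2)
n = 64 (n = -2*(-4)*8 = 8*8 = 64)
O = -45 (O = (105*(-3))/7 = (⅐)*(-315) = -45)
(1/(1395 + X) + n)*O = (1/(1395 - 108) + 64)*(-45) = (1/1287 + 64)*(-45) = (82369/1287)*(-45) = -411845/143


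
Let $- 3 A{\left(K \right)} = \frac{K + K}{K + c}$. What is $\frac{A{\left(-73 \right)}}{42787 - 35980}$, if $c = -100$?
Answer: $- \frac{146}{3532833} \approx -4.1327 \cdot 10^{-5}$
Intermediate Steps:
$A{\left(K \right)} = - \frac{2 K}{3 \left(-100 + K\right)}$ ($A{\left(K \right)} = - \frac{\left(K + K\right) \frac{1}{K - 100}}{3} = - \frac{2 K \frac{1}{-100 + K}}{3} = - \frac{2 K}{3 \left(-100 + K\right)}$)
$\frac{A{\left(-73 \right)}}{42787 - 35980} = \frac{\left(-2\right) \left(-73\right) \frac{1}{-300 + 3 \left(-73\right)}}{42787 - 35980} = \frac{\left(-2\right) \left(-73\right) \frac{1}{-300 - 219}}{42787 - 35980} = \frac{\left(-2\right) \left(-73\right) \frac{1}{-519}}{6807} = \left(-2\right) \left(-73\right) \left(- \frac{1}{519}\right) \frac{1}{6807} = \left(- \frac{146}{519}\right) \frac{1}{6807} = - \frac{146}{3532833}$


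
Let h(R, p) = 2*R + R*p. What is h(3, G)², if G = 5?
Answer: 441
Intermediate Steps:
h(3, G)² = (3*(2 + 5))² = (3*7)² = 21² = 441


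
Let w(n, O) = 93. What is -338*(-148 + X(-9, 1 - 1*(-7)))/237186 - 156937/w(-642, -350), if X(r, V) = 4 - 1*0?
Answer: -2067707377/1225461 ≈ -1687.3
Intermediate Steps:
X(r, V) = 4 (X(r, V) = 4 + 0 = 4)
-338*(-148 + X(-9, 1 - 1*(-7)))/237186 - 156937/w(-642, -350) = -338*(-148 + 4)/237186 - 156937/93 = -338*(-144)*(1/237186) - 156937*1/93 = 48672*(1/237186) - 156937/93 = 2704/13177 - 156937/93 = -2067707377/1225461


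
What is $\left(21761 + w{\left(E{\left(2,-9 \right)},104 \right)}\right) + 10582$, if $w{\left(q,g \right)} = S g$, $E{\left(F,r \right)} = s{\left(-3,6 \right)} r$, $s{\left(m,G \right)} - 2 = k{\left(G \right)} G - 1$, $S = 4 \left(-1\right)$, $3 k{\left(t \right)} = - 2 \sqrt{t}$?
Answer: $31927$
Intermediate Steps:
$k{\left(t \right)} = - \frac{2 \sqrt{t}}{3}$ ($k{\left(t \right)} = \frac{\left(-2\right) \sqrt{t}}{3} = - \frac{2 \sqrt{t}}{3}$)
$S = -4$
$s{\left(m,G \right)} = 1 - \frac{2 G^{\frac{3}{2}}}{3}$ ($s{\left(m,G \right)} = 2 + \left(- \frac{2 \sqrt{G}}{3} G - 1\right) = 2 - \left(1 + \frac{2 G^{\frac{3}{2}}}{3}\right) = 1 - \frac{2 G^{\frac{3}{2}}}{3}$)
$E{\left(F,r \right)} = r \left(1 - 4 \sqrt{6}\right)$ ($E{\left(F,r \right)} = \left(1 - \frac{2 \cdot 6^{\frac{3}{2}}}{3}\right) r = \left(1 - \frac{2 \cdot 6 \sqrt{6}}{3}\right) r = \left(1 - 4 \sqrt{6}\right) r = r \left(1 - 4 \sqrt{6}\right)$)
$w{\left(q,g \right)} = - 4 g$
$\left(21761 + w{\left(E{\left(2,-9 \right)},104 \right)}\right) + 10582 = \left(21761 - 416\right) + 10582 = 21345 + 10582 = 31927$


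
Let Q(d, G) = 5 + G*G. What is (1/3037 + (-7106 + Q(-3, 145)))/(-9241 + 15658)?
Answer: 42287189/19488429 ≈ 2.1699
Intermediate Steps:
Q(d, G) = 5 + G²
(1/3037 + (-7106 + Q(-3, 145)))/(-9241 + 15658) = (1/3037 + (-7106 + (5 + 145²)))/(-9241 + 15658) = (1/3037 + (-7106 + (5 + 21025)))/6417 = (1/3037 + (-7106 + 21030))*(1/6417) = (1/3037 + 13924)*(1/6417) = (42287189/3037)*(1/6417) = 42287189/19488429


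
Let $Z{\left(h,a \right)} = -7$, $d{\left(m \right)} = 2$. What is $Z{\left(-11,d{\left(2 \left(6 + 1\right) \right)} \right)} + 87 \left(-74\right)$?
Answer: $-6445$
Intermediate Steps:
$Z{\left(-11,d{\left(2 \left(6 + 1\right) \right)} \right)} + 87 \left(-74\right) = -7 + 87 \left(-74\right) = -7 - 6438 = -6445$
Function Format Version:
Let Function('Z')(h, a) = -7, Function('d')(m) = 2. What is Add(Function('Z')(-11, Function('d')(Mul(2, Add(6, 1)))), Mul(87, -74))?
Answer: -6445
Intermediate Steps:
Add(Function('Z')(-11, Function('d')(Mul(2, Add(6, 1)))), Mul(87, -74)) = Add(-7, Mul(87, -74)) = Add(-7, -6438) = -6445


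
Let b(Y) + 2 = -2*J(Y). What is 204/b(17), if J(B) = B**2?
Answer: -51/145 ≈ -0.35172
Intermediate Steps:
b(Y) = -2 - 2*Y**2
204/b(17) = 204/(-2 - 2*17**2) = 204/(-2 - 2*289) = 204/(-2 - 578) = 204/(-580) = 204*(-1/580) = -51/145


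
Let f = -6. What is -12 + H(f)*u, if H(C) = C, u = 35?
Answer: -222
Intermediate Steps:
-12 + H(f)*u = -12 - 6*35 = -12 - 210 = -222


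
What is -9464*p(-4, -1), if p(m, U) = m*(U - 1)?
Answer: -75712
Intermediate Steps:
p(m, U) = m*(-1 + U)
-9464*p(-4, -1) = -(-37856)*(-1 - 1) = -(-37856)*(-2) = -9464*8 = -75712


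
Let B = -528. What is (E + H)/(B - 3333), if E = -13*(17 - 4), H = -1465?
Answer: 1634/3861 ≈ 0.42321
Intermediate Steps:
E = -169 (E = -13*13 = -169)
(E + H)/(B - 3333) = (-169 - 1465)/(-528 - 3333) = -1634/(-3861) = -1634*(-1/3861) = 1634/3861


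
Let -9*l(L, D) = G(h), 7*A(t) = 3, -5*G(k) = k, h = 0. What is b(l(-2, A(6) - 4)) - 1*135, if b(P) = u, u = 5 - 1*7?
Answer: -137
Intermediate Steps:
G(k) = -k/5
A(t) = 3/7 (A(t) = (1/7)*3 = 3/7)
l(L, D) = 0 (l(L, D) = -(-1)*0/45 = -1/9*0 = 0)
u = -2 (u = 5 - 7 = -2)
b(P) = -2
b(l(-2, A(6) - 4)) - 1*135 = -2 - 1*135 = -2 - 135 = -137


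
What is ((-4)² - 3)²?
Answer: 169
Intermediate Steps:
((-4)² - 3)² = (16 - 3)² = 13² = 169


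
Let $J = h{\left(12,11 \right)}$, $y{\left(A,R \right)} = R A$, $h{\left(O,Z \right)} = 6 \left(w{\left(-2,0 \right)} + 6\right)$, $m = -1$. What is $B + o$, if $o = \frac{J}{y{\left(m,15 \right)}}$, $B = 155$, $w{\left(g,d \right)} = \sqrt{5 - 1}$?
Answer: $\frac{759}{5} \approx 151.8$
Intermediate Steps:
$w{\left(g,d \right)} = 2$ ($w{\left(g,d \right)} = \sqrt{4} = 2$)
$h{\left(O,Z \right)} = 48$ ($h{\left(O,Z \right)} = 6 \left(2 + 6\right) = 6 \cdot 8 = 48$)
$y{\left(A,R \right)} = A R$
$J = 48$
$o = - \frac{16}{5}$ ($o = \frac{48}{\left(-1\right) 15} = \frac{48}{-15} = 48 \left(- \frac{1}{15}\right) = - \frac{16}{5} \approx -3.2$)
$B + o = 155 - \frac{16}{5} = \frac{759}{5}$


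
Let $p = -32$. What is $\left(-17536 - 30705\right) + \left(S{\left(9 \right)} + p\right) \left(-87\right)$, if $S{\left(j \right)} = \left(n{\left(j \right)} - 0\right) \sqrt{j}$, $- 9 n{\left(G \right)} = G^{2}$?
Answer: $-43108$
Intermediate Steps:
$n{\left(G \right)} = - \frac{G^{2}}{9}$
$S{\left(j \right)} = - \frac{j^{\frac{5}{2}}}{9}$ ($S{\left(j \right)} = \left(- \frac{j^{2}}{9} - 0\right) \sqrt{j} = \left(- \frac{j^{2}}{9} + 0\right) \sqrt{j} = - \frac{j^{2}}{9} \sqrt{j} = - \frac{j^{\frac{5}{2}}}{9}$)
$\left(-17536 - 30705\right) + \left(S{\left(9 \right)} + p\right) \left(-87\right) = \left(-17536 - 30705\right) + \left(- \frac{9^{\frac{5}{2}}}{9} - 32\right) \left(-87\right) = -48241 + \left(\left(- \frac{1}{9}\right) 243 - 32\right) \left(-87\right) = -48241 + \left(-27 - 32\right) \left(-87\right) = -48241 - -5133 = -48241 + 5133 = -43108$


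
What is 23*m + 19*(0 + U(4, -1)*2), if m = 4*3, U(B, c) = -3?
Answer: 162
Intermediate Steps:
m = 12
23*m + 19*(0 + U(4, -1)*2) = 23*12 + 19*(0 - 3*2) = 276 + 19*(0 - 6) = 276 + 19*(-6) = 276 - 114 = 162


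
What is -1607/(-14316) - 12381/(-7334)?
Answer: 94516067/52496772 ≈ 1.8004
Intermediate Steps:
-1607/(-14316) - 12381/(-7334) = -1607*(-1/14316) - 12381*(-1/7334) = 1607/14316 + 12381/7334 = 94516067/52496772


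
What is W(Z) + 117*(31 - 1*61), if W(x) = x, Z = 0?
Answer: -3510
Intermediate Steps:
W(Z) + 117*(31 - 1*61) = 0 + 117*(31 - 1*61) = 0 + 117*(31 - 61) = 0 + 117*(-30) = 0 - 3510 = -3510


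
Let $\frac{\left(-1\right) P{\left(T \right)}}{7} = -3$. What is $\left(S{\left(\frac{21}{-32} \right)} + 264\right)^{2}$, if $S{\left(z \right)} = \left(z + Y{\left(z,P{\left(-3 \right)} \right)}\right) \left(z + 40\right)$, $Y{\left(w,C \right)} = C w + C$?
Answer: $\frac{71482973769}{262144} \approx 2.7269 \cdot 10^{5}$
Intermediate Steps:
$P{\left(T \right)} = 21$ ($P{\left(T \right)} = \left(-7\right) \left(-3\right) = 21$)
$Y{\left(w,C \right)} = C + C w$
$S{\left(z \right)} = \left(21 + 22 z\right) \left(40 + z\right)$ ($S{\left(z \right)} = \left(z + 21 \left(1 + z\right)\right) \left(z + 40\right) = \left(z + \left(21 + 21 z\right)\right) \left(40 + z\right) = \left(21 + 22 z\right) \left(40 + z\right)$)
$\left(S{\left(\frac{21}{-32} \right)} + 264\right)^{2} = \left(\left(840 + 22 \left(\frac{21}{-32}\right)^{2} + 901 \frac{21}{-32}\right) + 264\right)^{2} = \left(\left(840 + 22 \left(21 \left(- \frac{1}{32}\right)\right)^{2} + 901 \cdot 21 \left(- \frac{1}{32}\right)\right) + 264\right)^{2} = \left(\left(840 + 22 \left(- \frac{21}{32}\right)^{2} + 901 \left(- \frac{21}{32}\right)\right) + 264\right)^{2} = \left(\left(840 + 22 \cdot \frac{441}{1024} - \frac{18921}{32}\right) + 264\right)^{2} = \left(\left(840 + \frac{4851}{512} - \frac{18921}{32}\right) + 264\right)^{2} = \left(\frac{132195}{512} + 264\right)^{2} = \left(\frac{267363}{512}\right)^{2} = \frac{71482973769}{262144}$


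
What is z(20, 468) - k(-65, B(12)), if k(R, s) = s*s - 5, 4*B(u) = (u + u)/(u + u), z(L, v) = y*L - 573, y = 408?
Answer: 121471/16 ≈ 7591.9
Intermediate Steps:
z(L, v) = -573 + 408*L (z(L, v) = 408*L - 573 = -573 + 408*L)
B(u) = ¼ (B(u) = ((u + u)/(u + u))/4 = ((2*u)/((2*u)))/4 = ((2*u)*(1/(2*u)))/4 = (¼)*1 = ¼)
k(R, s) = -5 + s² (k(R, s) = s² - 5 = -5 + s²)
z(20, 468) - k(-65, B(12)) = (-573 + 408*20) - (-5 + (¼)²) = (-573 + 8160) - (-5 + 1/16) = 7587 - 1*(-79/16) = 7587 + 79/16 = 121471/16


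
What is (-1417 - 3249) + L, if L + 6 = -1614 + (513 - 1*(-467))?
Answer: -5306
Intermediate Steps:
L = -640 (L = -6 + (-1614 + (513 - 1*(-467))) = -6 + (-1614 + (513 + 467)) = -6 + (-1614 + 980) = -6 - 634 = -640)
(-1417 - 3249) + L = (-1417 - 3249) - 640 = -4666 - 640 = -5306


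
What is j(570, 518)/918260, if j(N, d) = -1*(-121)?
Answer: 121/918260 ≈ 0.00013177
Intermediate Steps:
j(N, d) = 121
j(570, 518)/918260 = 121/918260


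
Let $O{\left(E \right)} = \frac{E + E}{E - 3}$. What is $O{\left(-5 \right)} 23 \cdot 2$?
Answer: $\frac{115}{2} \approx 57.5$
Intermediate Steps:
$O{\left(E \right)} = \frac{2 E}{-3 + E}$
$O{\left(-5 \right)} 23 \cdot 2 = 2 \left(-5\right) \frac{1}{-3 - 5} \cdot 23 \cdot 2 = 2 \left(-5\right) \frac{1}{-8} \cdot 23 \cdot 2 = 2 \left(-5\right) \left(- \frac{1}{8}\right) 23 \cdot 2 = \frac{5}{4} \cdot 23 \cdot 2 = \frac{115}{4} \cdot 2 = \frac{115}{2}$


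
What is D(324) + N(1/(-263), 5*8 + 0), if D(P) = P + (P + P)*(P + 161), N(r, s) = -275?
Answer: 314329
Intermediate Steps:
D(P) = P + 2*P*(161 + P) (D(P) = P + (2*P)*(161 + P) = P + 2*P*(161 + P))
D(324) + N(1/(-263), 5*8 + 0) = 324*(323 + 2*324) - 275 = 324*(323 + 648) - 275 = 324*971 - 275 = 314604 - 275 = 314329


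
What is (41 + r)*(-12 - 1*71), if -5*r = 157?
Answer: -3984/5 ≈ -796.80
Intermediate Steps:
r = -157/5 (r = -⅕*157 = -157/5 ≈ -31.400)
(41 + r)*(-12 - 1*71) = (41 - 157/5)*(-12 - 1*71) = 48*(-12 - 71)/5 = (48/5)*(-83) = -3984/5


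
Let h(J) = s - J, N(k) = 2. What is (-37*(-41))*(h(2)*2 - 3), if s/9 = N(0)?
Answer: 43993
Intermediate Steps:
s = 18 (s = 9*2 = 18)
h(J) = 18 - J
(-37*(-41))*(h(2)*2 - 3) = (-37*(-41))*((18 - 1*2)*2 - 3) = 1517*((18 - 2)*2 - 3) = 1517*(16*2 - 3) = 1517*(32 - 3) = 1517*29 = 43993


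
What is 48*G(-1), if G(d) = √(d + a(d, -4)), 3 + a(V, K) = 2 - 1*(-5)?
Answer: 48*√3 ≈ 83.138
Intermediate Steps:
a(V, K) = 4 (a(V, K) = -3 + (2 - 1*(-5)) = -3 + (2 + 5) = -3 + 7 = 4)
G(d) = √(4 + d) (G(d) = √(d + 4) = √(4 + d))
48*G(-1) = 48*√(4 - 1) = 48*√3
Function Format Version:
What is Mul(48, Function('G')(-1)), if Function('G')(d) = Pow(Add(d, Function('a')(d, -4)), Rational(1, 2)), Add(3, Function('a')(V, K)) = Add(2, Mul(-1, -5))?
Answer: Mul(48, Pow(3, Rational(1, 2))) ≈ 83.138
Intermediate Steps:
Function('a')(V, K) = 4 (Function('a')(V, K) = Add(-3, Add(2, Mul(-1, -5))) = Add(-3, Add(2, 5)) = Add(-3, 7) = 4)
Function('G')(d) = Pow(Add(4, d), Rational(1, 2)) (Function('G')(d) = Pow(Add(d, 4), Rational(1, 2)) = Pow(Add(4, d), Rational(1, 2)))
Mul(48, Function('G')(-1)) = Mul(48, Pow(Add(4, -1), Rational(1, 2))) = Mul(48, Pow(3, Rational(1, 2)))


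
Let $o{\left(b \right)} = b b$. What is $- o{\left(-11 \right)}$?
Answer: $-121$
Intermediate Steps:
$o{\left(b \right)} = b^{2}$
$- o{\left(-11 \right)} = - \left(-11\right)^{2} = \left(-1\right) 121 = -121$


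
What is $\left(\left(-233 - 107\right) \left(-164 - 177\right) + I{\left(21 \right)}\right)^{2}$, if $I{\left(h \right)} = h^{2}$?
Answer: $13544537161$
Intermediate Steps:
$\left(\left(-233 - 107\right) \left(-164 - 177\right) + I{\left(21 \right)}\right)^{2} = \left(\left(-233 - 107\right) \left(-164 - 177\right) + 21^{2}\right)^{2} = \left(\left(-340\right) \left(-341\right) + 441\right)^{2} = \left(115940 + 441\right)^{2} = 116381^{2} = 13544537161$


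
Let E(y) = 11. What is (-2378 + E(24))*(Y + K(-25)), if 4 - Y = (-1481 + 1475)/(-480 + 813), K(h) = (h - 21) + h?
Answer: 5866215/37 ≈ 1.5855e+5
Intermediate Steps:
K(h) = -21 + 2*h (K(h) = (-21 + h) + h = -21 + 2*h)
Y = 446/111 (Y = 4 - (-1481 + 1475)/(-480 + 813) = 4 - (-6)/333 = 4 - 1*(-2/111) = 4 + 2/111 = 446/111 ≈ 4.0180)
(-2378 + E(24))*(Y + K(-25)) = (-2378 + 11)*(446/111 + (-21 + 2*(-25))) = -2367*(446/111 + (-21 - 50)) = -2367*(446/111 - 71) = -2367*(-7435/111) = 5866215/37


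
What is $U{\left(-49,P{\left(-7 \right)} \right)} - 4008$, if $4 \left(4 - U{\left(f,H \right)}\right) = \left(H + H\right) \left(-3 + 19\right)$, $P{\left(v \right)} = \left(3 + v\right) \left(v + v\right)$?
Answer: $-4452$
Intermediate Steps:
$P{\left(v \right)} = 2 v \left(3 + v\right)$ ($P{\left(v \right)} = \left(3 + v\right) 2 v = 2 v \left(3 + v\right)$)
$U{\left(f,H \right)} = 4 - 8 H$ ($U{\left(f,H \right)} = 4 - \frac{\left(H + H\right) \left(-3 + 19\right)}{4} = 4 - \frac{2 H 16}{4} = 4 - \frac{32 H}{4} = 4 - 8 H$)
$U{\left(-49,P{\left(-7 \right)} \right)} - 4008 = \left(4 - 8 \cdot 2 \left(-7\right) \left(3 - 7\right)\right) - 4008 = \left(4 - 8 \cdot 2 \left(-7\right) \left(-4\right)\right) - 4008 = \left(4 - 448\right) - 4008 = -444 - 4008 = -4452$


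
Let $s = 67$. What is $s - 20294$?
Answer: $-20227$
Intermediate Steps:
$s - 20294 = 67 - 20294 = -20227$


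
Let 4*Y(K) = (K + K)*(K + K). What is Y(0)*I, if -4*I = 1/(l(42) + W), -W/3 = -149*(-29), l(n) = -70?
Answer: 0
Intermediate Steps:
W = -12963 (W = -(-447)*(-29) = -3*4321 = -12963)
Y(K) = K² (Y(K) = ((K + K)*(K + K))/4 = ((2*K)*(2*K))/4 = (4*K²)/4 = K²)
I = 1/52132 (I = -1/(4*(-70 - 12963)) = -¼/(-13033) = -¼*(-1/13033) = 1/52132 ≈ 1.9182e-5)
Y(0)*I = 0²*(1/52132) = 0*(1/52132) = 0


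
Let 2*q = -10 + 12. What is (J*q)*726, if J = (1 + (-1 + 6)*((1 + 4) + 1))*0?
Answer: 0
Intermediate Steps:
q = 1 (q = (-10 + 12)/2 = (1/2)*2 = 1)
J = 0 (J = (1 + 5*(5 + 1))*0 = (1 + 5*6)*0 = (1 + 30)*0 = 31*0 = 0)
(J*q)*726 = (0*1)*726 = 0*726 = 0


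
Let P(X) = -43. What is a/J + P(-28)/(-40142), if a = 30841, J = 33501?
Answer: 1239459965/1344797142 ≈ 0.92167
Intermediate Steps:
a/J + P(-28)/(-40142) = 30841/33501 - 43/(-40142) = 30841*(1/33501) - 43*(-1/40142) = 30841/33501 + 43/40142 = 1239459965/1344797142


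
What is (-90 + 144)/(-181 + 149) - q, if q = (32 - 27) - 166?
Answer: 2549/16 ≈ 159.31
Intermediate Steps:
q = -161 (q = 5 - 166 = -161)
(-90 + 144)/(-181 + 149) - q = (-90 + 144)/(-181 + 149) - 1*(-161) = 54/(-32) + 161 = 54*(-1/32) + 161 = -27/16 + 161 = 2549/16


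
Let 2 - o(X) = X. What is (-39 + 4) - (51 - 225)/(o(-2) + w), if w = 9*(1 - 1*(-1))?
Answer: -298/11 ≈ -27.091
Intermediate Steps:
o(X) = 2 - X
w = 18 (w = 9*(1 + 1) = 9*2 = 18)
(-39 + 4) - (51 - 225)/(o(-2) + w) = (-39 + 4) - (51 - 225)/((2 - 1*(-2)) + 18) = -35 - (-174)/((2 + 2) + 18) = -35 - (-174)/(4 + 18) = -35 - (-174)/22 = -35 - 1*(-87/11) = -35 + 87/11 = -298/11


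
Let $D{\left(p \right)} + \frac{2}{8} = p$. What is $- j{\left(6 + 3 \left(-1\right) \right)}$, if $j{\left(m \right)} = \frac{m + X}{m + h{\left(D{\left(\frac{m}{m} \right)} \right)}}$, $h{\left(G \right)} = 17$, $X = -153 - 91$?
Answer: $\frac{241}{20} \approx 12.05$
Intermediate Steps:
$D{\left(p \right)} = - \frac{1}{4} + p$
$X = -244$
$j{\left(m \right)} = \frac{-244 + m}{17 + m}$ ($j{\left(m \right)} = \frac{m - 244}{m + 17} = \frac{-244 + m}{17 + m}$)
$- j{\left(6 + 3 \left(-1\right) \right)} = - \frac{-244 + \left(6 + 3 \left(-1\right)\right)}{17 + \left(6 + 3 \left(-1\right)\right)} = - \frac{-244 + \left(6 - 3\right)}{17 + \left(6 - 3\right)} = - \frac{-244 + 3}{17 + 3} = - \frac{-241}{20} = \left(-1\right) \left(- \frac{241}{20}\right) = \frac{241}{20}$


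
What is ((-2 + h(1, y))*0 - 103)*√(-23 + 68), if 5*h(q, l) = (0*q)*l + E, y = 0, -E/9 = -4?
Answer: -309*√5 ≈ -690.95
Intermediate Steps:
E = 36 (E = -9*(-4) = 36)
h(q, l) = 36/5 (h(q, l) = ((0*q)*l + 36)/5 = (0*l + 36)/5 = (0 + 36)/5 = (⅕)*36 = 36/5)
((-2 + h(1, y))*0 - 103)*√(-23 + 68) = ((-2 + 36/5)*0 - 103)*√(-23 + 68) = ((26/5)*0 - 103)*√45 = (0 - 103)*(3*√5) = -309*√5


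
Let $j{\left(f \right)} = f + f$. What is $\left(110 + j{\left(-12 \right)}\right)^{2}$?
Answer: $7396$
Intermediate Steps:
$j{\left(f \right)} = 2 f$
$\left(110 + j{\left(-12 \right)}\right)^{2} = \left(110 + 2 \left(-12\right)\right)^{2} = \left(110 - 24\right)^{2} = 86^{2} = 7396$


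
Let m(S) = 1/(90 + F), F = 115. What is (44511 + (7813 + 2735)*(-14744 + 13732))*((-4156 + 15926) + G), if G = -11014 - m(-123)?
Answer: -329487368727/41 ≈ -8.0363e+9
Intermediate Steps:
m(S) = 1/205 (m(S) = 1/(90 + 115) = 1/205)
G = -2257871/205 (G = -11014 - 1*1/205 = -11014 - 1/205 = -2257871/205 ≈ -11014.)
(44511 + (7813 + 2735)*(-14744 + 13732))*((-4156 + 15926) + G) = (44511 + (7813 + 2735)*(-14744 + 13732))*((-4156 + 15926) - 2257871/205) = (44511 + 10548*(-1012))*(11770 - 2257871/205) = (44511 - 10674576)*(154979/205) = -10630065*154979/205 = -329487368727/41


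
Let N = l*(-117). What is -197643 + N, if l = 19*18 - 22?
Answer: -235083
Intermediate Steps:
l = 320 (l = 342 - 22 = 320)
N = -37440 (N = 320*(-117) = -37440)
-197643 + N = -197643 - 37440 = -235083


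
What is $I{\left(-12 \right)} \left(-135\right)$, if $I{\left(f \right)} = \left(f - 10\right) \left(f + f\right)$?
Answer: $-71280$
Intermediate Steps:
$I{\left(f \right)} = 2 f \left(-10 + f\right)$ ($I{\left(f \right)} = \left(-10 + f\right) 2 f = 2 f \left(-10 + f\right)$)
$I{\left(-12 \right)} \left(-135\right) = 2 \left(-12\right) \left(-10 - 12\right) \left(-135\right) = 2 \left(-12\right) \left(-22\right) \left(-135\right) = 528 \left(-135\right) = -71280$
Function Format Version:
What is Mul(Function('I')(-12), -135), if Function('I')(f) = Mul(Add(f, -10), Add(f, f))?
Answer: -71280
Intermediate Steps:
Function('I')(f) = Mul(2, f, Add(-10, f)) (Function('I')(f) = Mul(Add(-10, f), Mul(2, f)) = Mul(2, f, Add(-10, f)))
Mul(Function('I')(-12), -135) = Mul(Mul(2, -12, Add(-10, -12)), -135) = Mul(Mul(2, -12, -22), -135) = Mul(528, -135) = -71280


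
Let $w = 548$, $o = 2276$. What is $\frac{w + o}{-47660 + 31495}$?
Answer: $- \frac{2824}{16165} \approx -0.1747$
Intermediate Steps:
$\frac{w + o}{-47660 + 31495} = \frac{548 + 2276}{-47660 + 31495} = \frac{2824}{-16165} = 2824 \left(- \frac{1}{16165}\right) = - \frac{2824}{16165}$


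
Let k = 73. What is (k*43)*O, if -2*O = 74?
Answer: -116143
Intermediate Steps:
O = -37 (O = -½*74 = -37)
(k*43)*O = (73*43)*(-37) = 3139*(-37) = -116143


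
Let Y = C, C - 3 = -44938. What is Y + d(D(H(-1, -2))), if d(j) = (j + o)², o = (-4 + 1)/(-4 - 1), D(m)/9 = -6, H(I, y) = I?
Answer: -1052086/25 ≈ -42083.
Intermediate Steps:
C = -44935 (C = 3 - 44938 = -44935)
D(m) = -54 (D(m) = 9*(-6) = -54)
Y = -44935
o = ⅗ (o = -3/(-5) = -3*(-⅕) = ⅗ ≈ 0.60000)
d(j) = (⅗ + j)² (d(j) = (j + ⅗)² = (⅗ + j)²)
Y + d(D(H(-1, -2))) = -44935 + (3 + 5*(-54))²/25 = -44935 + (3 - 270)²/25 = -44935 + (1/25)*(-267)² = -44935 + (1/25)*71289 = -44935 + 71289/25 = -1052086/25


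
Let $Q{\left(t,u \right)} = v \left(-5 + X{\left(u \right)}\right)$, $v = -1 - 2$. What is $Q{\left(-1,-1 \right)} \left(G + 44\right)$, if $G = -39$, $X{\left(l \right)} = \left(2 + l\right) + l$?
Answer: $75$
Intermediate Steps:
$X{\left(l \right)} = 2 + 2 l$
$v = -3$
$Q{\left(t,u \right)} = 9 - 6 u$ ($Q{\left(t,u \right)} = - 3 \left(-5 + \left(2 + 2 u\right)\right) = - 3 \left(-3 + 2 u\right) = 9 - 6 u$)
$Q{\left(-1,-1 \right)} \left(G + 44\right) = \left(9 - -6\right) \left(-39 + 44\right) = \left(9 + 6\right) 5 = 15 \cdot 5 = 75$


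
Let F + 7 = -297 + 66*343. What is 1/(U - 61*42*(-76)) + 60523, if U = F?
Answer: 13136275059/217046 ≈ 60523.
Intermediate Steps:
F = 22334 (F = -7 + (-297 + 66*343) = -7 + (-297 + 22638) = -7 + 22341 = 22334)
U = 22334
1/(U - 61*42*(-76)) + 60523 = 1/(22334 - 61*42*(-76)) + 60523 = 1/(22334 - 2562*(-76)) + 60523 = 1/(22334 + 194712) + 60523 = 1/217046 + 60523 = 13136275059/217046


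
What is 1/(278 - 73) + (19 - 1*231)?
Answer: -43459/205 ≈ -212.00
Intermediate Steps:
1/(278 - 73) + (19 - 1*231) = 1/205 + (19 - 231) = 1/205 - 212 = -43459/205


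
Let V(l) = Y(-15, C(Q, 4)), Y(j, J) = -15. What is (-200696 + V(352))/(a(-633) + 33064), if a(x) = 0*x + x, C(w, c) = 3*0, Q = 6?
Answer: -28673/4633 ≈ -6.1889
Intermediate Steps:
C(w, c) = 0
a(x) = x (a(x) = 0 + x = x)
V(l) = -15
(-200696 + V(352))/(a(-633) + 33064) = (-200696 - 15)/(-633 + 33064) = -200711/32431 = -200711*1/32431 = -28673/4633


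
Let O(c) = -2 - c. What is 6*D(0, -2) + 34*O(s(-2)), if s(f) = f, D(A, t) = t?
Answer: -12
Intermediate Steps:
6*D(0, -2) + 34*O(s(-2)) = 6*(-2) + 34*(-2 - 1*(-2)) = -12 + 34*(-2 + 2) = -12 + 34*0 = -12 + 0 = -12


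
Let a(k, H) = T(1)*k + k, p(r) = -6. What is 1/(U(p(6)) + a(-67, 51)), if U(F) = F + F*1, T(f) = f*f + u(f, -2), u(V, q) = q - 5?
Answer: 1/323 ≈ 0.0030960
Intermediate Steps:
u(V, q) = -5 + q
T(f) = -7 + f**2 (T(f) = f*f + (-5 - 2) = f**2 - 7 = -7 + f**2)
U(F) = 2*F (U(F) = F + F = 2*F)
a(k, H) = -5*k (a(k, H) = (-7 + 1**2)*k + k = (-7 + 1)*k + k = -6*k + k = -5*k)
1/(U(p(6)) + a(-67, 51)) = 1/(2*(-6) - 5*(-67)) = 1/(-12 + 335) = 1/323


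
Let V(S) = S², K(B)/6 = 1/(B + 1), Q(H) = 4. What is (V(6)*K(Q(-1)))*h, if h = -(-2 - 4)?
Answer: 1296/5 ≈ 259.20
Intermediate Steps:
K(B) = 6/(1 + B) (K(B) = 6/(B + 1) = 6/(1 + B))
h = 6 (h = -1*(-6) = 6)
(V(6)*K(Q(-1)))*h = (6²*(6/(1 + 4)))*6 = (36*(6/5))*6 = (216/5)*6 = 1296/5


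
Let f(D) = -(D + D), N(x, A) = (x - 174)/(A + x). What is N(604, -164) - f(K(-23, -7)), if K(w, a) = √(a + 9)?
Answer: 43/44 + 2*√2 ≈ 3.8057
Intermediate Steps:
K(w, a) = √(9 + a)
N(x, A) = (-174 + x)/(A + x)
f(D) = -2*D
N(604, -164) - f(K(-23, -7)) = (-174 + 604)/(-164 + 604) - (-2)*√(9 - 7) = 430/440 - (-2)*√2 = (1/440)*430 + 2*√2 = 43/44 + 2*√2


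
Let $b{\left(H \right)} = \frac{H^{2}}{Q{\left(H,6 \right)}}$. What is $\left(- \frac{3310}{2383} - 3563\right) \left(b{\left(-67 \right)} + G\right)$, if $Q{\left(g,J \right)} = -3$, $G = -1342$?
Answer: $\frac{24108630195}{2383} \approx 1.0117 \cdot 10^{7}$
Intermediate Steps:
$b{\left(H \right)} = - \frac{H^{2}}{3}$ ($b{\left(H \right)} = \frac{H^{2}}{-3} = - \frac{H^{2}}{3}$)
$\left(- \frac{3310}{2383} - 3563\right) \left(b{\left(-67 \right)} + G\right) = \left(- \frac{3310}{2383} - 3563\right) \left(- \frac{\left(-67\right)^{2}}{3} - 1342\right) = \left(\left(-3310\right) \frac{1}{2383} - 3563\right) \left(\left(- \frac{1}{3}\right) 4489 - 1342\right) = \left(- \frac{3310}{2383} - 3563\right) \left(- \frac{4489}{3} - 1342\right) = \left(- \frac{8493939}{2383}\right) \left(- \frac{8515}{3}\right) = \frac{24108630195}{2383}$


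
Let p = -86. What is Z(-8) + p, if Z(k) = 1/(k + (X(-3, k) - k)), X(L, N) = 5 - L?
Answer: -687/8 ≈ -85.875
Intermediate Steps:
Z(k) = ⅛ (Z(k) = 1/(k + ((5 - 1*(-3)) - k)) = 1/(k + ((5 + 3) - k)) = 1/(k + (8 - k)) = 1/8 = ⅛)
Z(-8) + p = ⅛ - 86 = -687/8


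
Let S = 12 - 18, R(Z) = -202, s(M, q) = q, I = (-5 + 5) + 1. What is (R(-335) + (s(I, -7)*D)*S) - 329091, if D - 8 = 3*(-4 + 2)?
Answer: -329209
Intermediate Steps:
I = 1 (I = 0 + 1 = 1)
D = 2 (D = 8 + 3*(-4 + 2) = 8 + 3*(-2) = 8 - 6 = 2)
S = -6
(R(-335) + (s(I, -7)*D)*S) - 329091 = (-202 - 7*2*(-6)) - 329091 = (-202 - 14*(-6)) - 329091 = (-202 + 84) - 329091 = -118 - 329091 = -329209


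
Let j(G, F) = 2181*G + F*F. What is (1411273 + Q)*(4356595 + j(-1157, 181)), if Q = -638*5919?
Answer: -4413037166011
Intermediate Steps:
Q = -3776322
j(G, F) = F² + 2181*G (j(G, F) = 2181*G + F² = F² + 2181*G)
(1411273 + Q)*(4356595 + j(-1157, 181)) = (1411273 - 3776322)*(4356595 + (181² + 2181*(-1157))) = -2365049*(4356595 + (32761 - 2523417)) = -2365049*(4356595 - 2490656) = -2365049*1865939 = -4413037166011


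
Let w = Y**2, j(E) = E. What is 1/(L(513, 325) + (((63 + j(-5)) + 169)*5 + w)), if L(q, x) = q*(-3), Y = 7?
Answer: -1/355 ≈ -0.0028169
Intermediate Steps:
L(q, x) = -3*q
w = 49 (w = 7**2 = 49)
1/(L(513, 325) + (((63 + j(-5)) + 169)*5 + w)) = 1/(-3*513 + (((63 - 5) + 169)*5 + 49)) = 1/(-1539 + ((58 + 169)*5 + 49)) = 1/(-1539 + (227*5 + 49)) = 1/(-1539 + (1135 + 49)) = 1/(-1539 + 1184) = 1/(-355) = -1/355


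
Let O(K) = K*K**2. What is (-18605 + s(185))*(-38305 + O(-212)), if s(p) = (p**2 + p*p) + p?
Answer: -478608642990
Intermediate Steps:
O(K) = K**3
s(p) = p + 2*p**2 (s(p) = (p**2 + p**2) + p = 2*p**2 + p = p + 2*p**2)
(-18605 + s(185))*(-38305 + O(-212)) = (-18605 + 185*(1 + 2*185))*(-38305 + (-212)**3) = (-18605 + 185*(1 + 370))*(-38305 - 9528128) = (-18605 + 185*371)*(-9566433) = (-18605 + 68635)*(-9566433) = 50030*(-9566433) = -478608642990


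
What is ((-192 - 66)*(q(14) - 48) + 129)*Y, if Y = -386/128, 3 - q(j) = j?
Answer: -2962743/64 ≈ -46293.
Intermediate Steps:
q(j) = 3 - j
Y = -193/64 (Y = -386*1/128 = -193/64 ≈ -3.0156)
((-192 - 66)*(q(14) - 48) + 129)*Y = ((-192 - 66)*((3 - 1*14) - 48) + 129)*(-193/64) = (-258*((3 - 14) - 48) + 129)*(-193/64) = (-258*(-11 - 48) + 129)*(-193/64) = (-258*(-59) + 129)*(-193/64) = (15222 + 129)*(-193/64) = 15351*(-193/64) = -2962743/64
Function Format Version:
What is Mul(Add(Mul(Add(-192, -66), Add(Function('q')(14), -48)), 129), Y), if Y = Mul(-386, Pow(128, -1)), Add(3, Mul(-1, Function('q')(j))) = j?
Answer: Rational(-2962743, 64) ≈ -46293.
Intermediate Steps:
Function('q')(j) = Add(3, Mul(-1, j))
Y = Rational(-193, 64) (Y = Mul(-386, Rational(1, 128)) = Rational(-193, 64) ≈ -3.0156)
Mul(Add(Mul(Add(-192, -66), Add(Function('q')(14), -48)), 129), Y) = Mul(Add(Mul(Add(-192, -66), Add(Add(3, Mul(-1, 14)), -48)), 129), Rational(-193, 64)) = Mul(Add(Mul(-258, Add(Add(3, -14), -48)), 129), Rational(-193, 64)) = Mul(Add(Mul(-258, Add(-11, -48)), 129), Rational(-193, 64)) = Mul(Add(Mul(-258, -59), 129), Rational(-193, 64)) = Mul(Add(15222, 129), Rational(-193, 64)) = Mul(15351, Rational(-193, 64)) = Rational(-2962743, 64)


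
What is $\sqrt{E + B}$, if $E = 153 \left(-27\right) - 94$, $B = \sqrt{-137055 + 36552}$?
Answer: $\sqrt{-4225 + 3 i \sqrt{11167}} \approx 2.4369 + 65.046 i$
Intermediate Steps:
$B = 3 i \sqrt{11167}$ ($B = \sqrt{-100503} = 3 i \sqrt{11167} \approx 317.02 i$)
$E = -4225$ ($E = -4131 - 94 = -4225$)
$\sqrt{E + B} = \sqrt{-4225 + 3 i \sqrt{11167}}$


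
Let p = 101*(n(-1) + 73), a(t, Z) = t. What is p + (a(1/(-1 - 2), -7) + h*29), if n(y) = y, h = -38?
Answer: 18509/3 ≈ 6169.7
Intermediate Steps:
p = 7272 (p = 101*(-1 + 73) = 101*72 = 7272)
p + (a(1/(-1 - 2), -7) + h*29) = 7272 + (1/(-1 - 2) - 38*29) = 7272 + (1/(-3) - 1102) = 7272 + (-⅓ - 1102) = 7272 - 3307/3 = 18509/3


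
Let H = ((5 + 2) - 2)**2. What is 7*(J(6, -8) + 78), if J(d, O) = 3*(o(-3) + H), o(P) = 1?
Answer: 1092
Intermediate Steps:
H = 25 (H = (7 - 2)**2 = 5**2 = 25)
J(d, O) = 78 (J(d, O) = 3*(1 + 25) = 3*26 = 78)
7*(J(6, -8) + 78) = 7*(78 + 78) = 7*156 = 1092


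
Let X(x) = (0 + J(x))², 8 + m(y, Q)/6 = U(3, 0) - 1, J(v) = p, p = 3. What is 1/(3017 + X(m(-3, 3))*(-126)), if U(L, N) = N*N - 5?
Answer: 1/1883 ≈ 0.00053107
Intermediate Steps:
J(v) = 3
U(L, N) = -5 + N² (U(L, N) = N² - 5 = -5 + N²)
m(y, Q) = -84 (m(y, Q) = -48 + 6*((-5 + 0²) - 1) = -48 + 6*((-5 + 0) - 1) = -48 + 6*(-5 - 1) = -48 + 6*(-6) = -48 - 36 = -84)
X(x) = 9 (X(x) = (0 + 3)² = 3² = 9)
1/(3017 + X(m(-3, 3))*(-126)) = 1/(3017 + 9*(-126)) = 1/(3017 - 1134) = 1/1883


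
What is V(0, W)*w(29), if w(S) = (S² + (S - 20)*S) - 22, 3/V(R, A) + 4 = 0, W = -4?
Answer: -810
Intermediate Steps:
V(R, A) = -¾ (V(R, A) = 3/(-4 + 0) = 3/(-4) = 3*(-¼) = -¾)
w(S) = -22 + S² + S*(-20 + S) (w(S) = (S² + (-20 + S)*S) - 22 = (S² + S*(-20 + S)) - 22 = -22 + S² + S*(-20 + S))
V(0, W)*w(29) = -3*(-22 - 20*29 + 2*29²)/4 = -3*(-22 - 580 + 2*841)/4 = -3*(-22 - 580 + 1682)/4 = -¾*1080 = -810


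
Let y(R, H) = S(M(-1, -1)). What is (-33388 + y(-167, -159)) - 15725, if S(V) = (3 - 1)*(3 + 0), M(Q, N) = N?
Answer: -49107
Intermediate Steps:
S(V) = 6 (S(V) = 2*3 = 6)
y(R, H) = 6
(-33388 + y(-167, -159)) - 15725 = (-33388 + 6) - 15725 = -33382 - 15725 = -49107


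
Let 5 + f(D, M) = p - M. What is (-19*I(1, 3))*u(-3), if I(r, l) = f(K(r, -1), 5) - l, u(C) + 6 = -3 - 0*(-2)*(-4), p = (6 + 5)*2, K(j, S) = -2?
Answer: 1539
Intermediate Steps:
p = 22 (p = 11*2 = 22)
u(C) = -9 (u(C) = -6 + (-3 - 0*(-2)*(-4)) = -6 + (-3 - 0*(-4)) = -6 + (-3 - 1*0) = -6 + (-3 + 0) = -6 - 3 = -9)
f(D, M) = 17 - M (f(D, M) = -5 + (22 - M) = 17 - M)
I(r, l) = 12 - l (I(r, l) = (17 - 1*5) - l = (17 - 5) - l = 12 - l)
(-19*I(1, 3))*u(-3) = -19*(12 - 1*3)*(-9) = -19*(12 - 3)*(-9) = -19*9*(-9) = -171*(-9) = 1539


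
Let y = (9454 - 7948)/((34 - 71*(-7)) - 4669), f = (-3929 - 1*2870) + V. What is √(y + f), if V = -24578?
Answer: I*√134318995854/2069 ≈ 177.14*I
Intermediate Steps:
f = -31377 (f = (-3929 - 1*2870) - 24578 = (-3929 - 2870) - 24578 = -6799 - 24578 = -31377)
y = -753/2069 (y = 1506/((34 + 497) - 4669) = 1506/(531 - 4669) = 1506/(-4138) = 1506*(-1/4138) = -753/2069 ≈ -0.36394)
√(y + f) = √(-753/2069 - 31377) = √(-64919766/2069) = I*√134318995854/2069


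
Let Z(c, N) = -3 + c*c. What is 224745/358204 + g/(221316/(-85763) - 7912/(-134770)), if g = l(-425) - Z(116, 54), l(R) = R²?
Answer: -43257664594682037825/652562624937916 ≈ -66289.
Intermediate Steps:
Z(c, N) = -3 + c²
g = 167172 (g = (-425)² - (-3 + 116²) = 180625 - (-3 + 13456) = 180625 - 1*13453 = 180625 - 13453 = 167172)
224745/358204 + g/(221316/(-85763) - 7912/(-134770)) = 224745/358204 + 167172/(221316/(-85763) - 7912/(-134770)) = 224745*(1/358204) + 167172/(221316*(-1/85763) - 7912*(-1/134770)) = 224745/358204 + 167172/(-221316/85763 + 3956/67385) = 224745/358204 + 167172/(-14574100232/5779139755) = 224745/358204 + 167172*(-5779139755/14574100232) = 224745/358204 - 241527587780715/3643525058 = -43257664594682037825/652562624937916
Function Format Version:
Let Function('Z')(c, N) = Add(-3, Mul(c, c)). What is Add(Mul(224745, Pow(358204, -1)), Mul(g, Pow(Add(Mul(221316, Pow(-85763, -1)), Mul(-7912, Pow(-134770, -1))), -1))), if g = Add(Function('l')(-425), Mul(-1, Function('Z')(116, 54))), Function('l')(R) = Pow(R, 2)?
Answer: Rational(-43257664594682037825, 652562624937916) ≈ -66289.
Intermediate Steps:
Function('Z')(c, N) = Add(-3, Pow(c, 2))
g = 167172 (g = Add(Pow(-425, 2), Mul(-1, Add(-3, Pow(116, 2)))) = Add(180625, Mul(-1, Add(-3, 13456))) = Add(180625, Mul(-1, 13453)) = Add(180625, -13453) = 167172)
Add(Mul(224745, Pow(358204, -1)), Mul(g, Pow(Add(Mul(221316, Pow(-85763, -1)), Mul(-7912, Pow(-134770, -1))), -1))) = Add(Mul(224745, Pow(358204, -1)), Mul(167172, Pow(Add(Mul(221316, Pow(-85763, -1)), Mul(-7912, Pow(-134770, -1))), -1))) = Add(Mul(224745, Rational(1, 358204)), Mul(167172, Pow(Add(Mul(221316, Rational(-1, 85763)), Mul(-7912, Rational(-1, 134770))), -1))) = Add(Rational(224745, 358204), Mul(167172, Pow(Add(Rational(-221316, 85763), Rational(3956, 67385)), -1))) = Add(Rational(224745, 358204), Mul(167172, Pow(Rational(-14574100232, 5779139755), -1))) = Add(Rational(224745, 358204), Mul(167172, Rational(-5779139755, 14574100232))) = Add(Rational(224745, 358204), Rational(-241527587780715, 3643525058)) = Rational(-43257664594682037825, 652562624937916)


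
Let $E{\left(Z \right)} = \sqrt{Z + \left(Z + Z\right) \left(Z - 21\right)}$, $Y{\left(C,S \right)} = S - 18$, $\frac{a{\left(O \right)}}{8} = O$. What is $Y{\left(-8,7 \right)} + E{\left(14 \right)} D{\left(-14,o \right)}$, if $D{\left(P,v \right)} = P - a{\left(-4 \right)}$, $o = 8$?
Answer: $-11 + 18 i \sqrt{182} \approx -11.0 + 242.83 i$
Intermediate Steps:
$a{\left(O \right)} = 8 O$
$Y{\left(C,S \right)} = -18 + S$
$E{\left(Z \right)} = \sqrt{Z + 2 Z \left(-21 + Z\right)}$
$D{\left(P,v \right)} = 32 + P$ ($D{\left(P,v \right)} = P - 8 \left(-4\right) = P - -32 = P + 32 = 32 + P$)
$Y{\left(-8,7 \right)} + E{\left(14 \right)} D{\left(-14,o \right)} = \left(-18 + 7\right) + \sqrt{14 \left(-41 + 2 \cdot 14\right)} \left(32 - 14\right) = -11 + \sqrt{14 \left(-41 + 28\right)} 18 = -11 + \sqrt{14 \left(-13\right)} 18 = -11 + \sqrt{-182} \cdot 18 = -11 + i \sqrt{182} \cdot 18 = -11 + 18 i \sqrt{182}$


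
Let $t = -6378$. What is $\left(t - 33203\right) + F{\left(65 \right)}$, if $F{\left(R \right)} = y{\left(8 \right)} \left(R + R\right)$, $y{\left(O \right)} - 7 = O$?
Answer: $-37631$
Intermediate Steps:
$y{\left(O \right)} = 7 + O$
$F{\left(R \right)} = 30 R$ ($F{\left(R \right)} = \left(7 + 8\right) \left(R + R\right) = 15 \cdot 2 R = 30 R$)
$\left(t - 33203\right) + F{\left(65 \right)} = \left(-6378 - 33203\right) + 30 \cdot 65 = -39581 + 1950 = -37631$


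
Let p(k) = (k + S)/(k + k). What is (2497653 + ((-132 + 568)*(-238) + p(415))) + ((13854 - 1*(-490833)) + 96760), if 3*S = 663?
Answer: 1243063098/415 ≈ 2.9953e+6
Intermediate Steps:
S = 221 (S = (⅓)*663 = 221)
p(k) = (221 + k)/(2*k) (p(k) = (k + 221)/(k + k) = (221 + k)/((2*k)) = (221 + k)*(1/(2*k)) = (221 + k)/(2*k))
(2497653 + ((-132 + 568)*(-238) + p(415))) + ((13854 - 1*(-490833)) + 96760) = (2497653 + ((-132 + 568)*(-238) + (½)*(221 + 415)/415)) + ((13854 - 1*(-490833)) + 96760) = (2497653 + (436*(-238) + (½)*(1/415)*636)) + ((13854 + 490833) + 96760) = (2497653 + (-103768 + 318/415)) + (504687 + 96760) = (2497653 - 43063402/415) + 601447 = 993462593/415 + 601447 = 1243063098/415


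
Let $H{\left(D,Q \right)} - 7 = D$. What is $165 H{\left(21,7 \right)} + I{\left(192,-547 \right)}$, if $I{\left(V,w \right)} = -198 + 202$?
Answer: $4624$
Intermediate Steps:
$H{\left(D,Q \right)} = 7 + D$
$I{\left(V,w \right)} = 4$
$165 H{\left(21,7 \right)} + I{\left(192,-547 \right)} = 165 \left(7 + 21\right) + 4 = 165 \cdot 28 + 4 = 4620 + 4 = 4624$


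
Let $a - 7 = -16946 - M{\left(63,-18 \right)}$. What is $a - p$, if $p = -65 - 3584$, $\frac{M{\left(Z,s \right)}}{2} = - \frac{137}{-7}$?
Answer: $- \frac{93304}{7} \approx -13329.0$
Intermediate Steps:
$M{\left(Z,s \right)} = \frac{274}{7}$ ($M{\left(Z,s \right)} = 2 \left(- \frac{137}{-7}\right) = 2 \left(\left(-137\right) \left(- \frac{1}{7}\right)\right) = 2 \cdot \frac{137}{7} = \frac{274}{7}$)
$a = - \frac{118847}{7}$ ($a = 7 - \frac{118896}{7} = - \frac{118847}{7} \approx -16978.0$)
$p = -3649$ ($p = -65 - 3584 = -3649$)
$a - p = - \frac{118847}{7} - -3649 = - \frac{118847}{7} + 3649 = - \frac{93304}{7}$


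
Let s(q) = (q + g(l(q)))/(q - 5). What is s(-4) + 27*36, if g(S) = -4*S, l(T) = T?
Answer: 2912/3 ≈ 970.67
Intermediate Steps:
s(q) = -3*q/(-5 + q) (s(q) = (q - 4*q)/(q - 5) = (-3*q)/(-5 + q) = -3*q/(-5 + q))
s(-4) + 27*36 = -3*(-4)/(-5 - 4) + 27*36 = -3*(-4)/(-9) + 972 = -3*(-4)*(-⅑) + 972 = -4/3 + 972 = 2912/3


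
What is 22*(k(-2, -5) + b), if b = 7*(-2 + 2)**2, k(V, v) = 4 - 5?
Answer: -22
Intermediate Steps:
k(V, v) = -1
b = 0 (b = 7*0**2 = 7*0 = 0)
22*(k(-2, -5) + b) = 22*(-1 + 0) = 22*(-1) = -22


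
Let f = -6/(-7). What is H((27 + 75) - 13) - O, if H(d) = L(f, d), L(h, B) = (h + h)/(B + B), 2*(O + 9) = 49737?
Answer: -30974925/1246 ≈ -24860.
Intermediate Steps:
f = 6/7 (f = -6*(-1/7) = 6/7 ≈ 0.85714)
O = 49719/2 (O = -9 + (1/2)*49737 = -9 + 49737/2 = 49719/2 ≈ 24860.)
L(h, B) = h/B (L(h, B) = (2*h)/((2*B)) = (2*h)*(1/(2*B)) = h/B)
H(d) = 6/(7*d)
H((27 + 75) - 13) - O = 6/(7*((27 + 75) - 13)) - 1*49719/2 = 6/(7*(102 - 13)) - 49719/2 = (6/7)/89 - 49719/2 = (6/7)*(1/89) - 49719/2 = 6/623 - 49719/2 = -30974925/1246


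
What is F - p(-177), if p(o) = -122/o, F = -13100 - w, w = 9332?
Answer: -3970586/177 ≈ -22433.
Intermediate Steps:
F = -22432 (F = -13100 - 1*9332 = -13100 - 9332 = -22432)
F - p(-177) = -22432 - (-122)/(-177) = -22432 - (-122)*(-1)/177 = -22432 - 1*122/177 = -22432 - 122/177 = -3970586/177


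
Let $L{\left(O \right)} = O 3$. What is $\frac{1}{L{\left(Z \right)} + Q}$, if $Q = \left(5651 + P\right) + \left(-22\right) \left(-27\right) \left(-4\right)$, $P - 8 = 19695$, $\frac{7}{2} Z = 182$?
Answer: $\frac{1}{23134} \approx 4.3226 \cdot 10^{-5}$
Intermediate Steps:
$Z = 52$ ($Z = \frac{2}{7} \cdot 182 = 52$)
$P = 19703$ ($P = 8 + 19695 = 19703$)
$Q = 22978$ ($Q = \left(5651 + 19703\right) + \left(-22\right) \left(-27\right) \left(-4\right) = 25354 + 594 \left(-4\right) = 25354 - 2376 = 22978$)
$L{\left(O \right)} = 3 O$
$\frac{1}{L{\left(Z \right)} + Q} = \frac{1}{3 \cdot 52 + 22978} = \frac{1}{156 + 22978} = \frac{1}{23134}$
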